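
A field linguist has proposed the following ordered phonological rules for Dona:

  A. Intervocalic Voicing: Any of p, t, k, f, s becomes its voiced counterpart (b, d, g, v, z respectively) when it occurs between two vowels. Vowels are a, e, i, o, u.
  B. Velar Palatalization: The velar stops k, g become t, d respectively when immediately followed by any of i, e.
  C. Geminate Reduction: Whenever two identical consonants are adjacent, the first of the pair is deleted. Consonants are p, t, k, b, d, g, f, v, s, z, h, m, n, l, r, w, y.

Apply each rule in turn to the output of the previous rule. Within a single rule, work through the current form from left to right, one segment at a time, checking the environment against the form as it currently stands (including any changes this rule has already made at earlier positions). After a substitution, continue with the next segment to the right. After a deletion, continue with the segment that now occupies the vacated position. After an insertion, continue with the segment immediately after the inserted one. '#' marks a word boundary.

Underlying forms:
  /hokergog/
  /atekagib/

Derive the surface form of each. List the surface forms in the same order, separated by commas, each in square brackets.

/hokergog/:
  A Intervocalic Voicing: [hokergog] → [hogergog]
  B Velar Palatalization: [hogergog] → [hodergog]
  C Geminate Reduction: no change — [hodergog]
/atekagib/:
  A Intervocalic Voicing: [atekagib] → [adegagib]
  B Velar Palatalization: [adegagib] → [adegadib]
  C Geminate Reduction: no change — [adegadib]

[hodergog], [adegadib]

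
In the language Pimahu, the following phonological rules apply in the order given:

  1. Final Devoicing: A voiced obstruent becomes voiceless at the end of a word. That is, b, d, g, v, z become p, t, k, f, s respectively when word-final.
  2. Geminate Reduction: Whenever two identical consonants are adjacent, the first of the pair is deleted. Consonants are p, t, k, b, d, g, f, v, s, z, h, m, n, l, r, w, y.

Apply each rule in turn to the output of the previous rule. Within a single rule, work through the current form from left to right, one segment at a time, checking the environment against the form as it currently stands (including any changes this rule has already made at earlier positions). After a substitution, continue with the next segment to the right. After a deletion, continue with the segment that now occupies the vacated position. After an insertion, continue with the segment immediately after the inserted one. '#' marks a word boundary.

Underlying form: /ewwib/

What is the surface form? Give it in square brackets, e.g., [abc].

[ewip]

1 Final Devoicing: [ewwib] → [ewwip]
2 Geminate Reduction: [ewwip] → [ewip]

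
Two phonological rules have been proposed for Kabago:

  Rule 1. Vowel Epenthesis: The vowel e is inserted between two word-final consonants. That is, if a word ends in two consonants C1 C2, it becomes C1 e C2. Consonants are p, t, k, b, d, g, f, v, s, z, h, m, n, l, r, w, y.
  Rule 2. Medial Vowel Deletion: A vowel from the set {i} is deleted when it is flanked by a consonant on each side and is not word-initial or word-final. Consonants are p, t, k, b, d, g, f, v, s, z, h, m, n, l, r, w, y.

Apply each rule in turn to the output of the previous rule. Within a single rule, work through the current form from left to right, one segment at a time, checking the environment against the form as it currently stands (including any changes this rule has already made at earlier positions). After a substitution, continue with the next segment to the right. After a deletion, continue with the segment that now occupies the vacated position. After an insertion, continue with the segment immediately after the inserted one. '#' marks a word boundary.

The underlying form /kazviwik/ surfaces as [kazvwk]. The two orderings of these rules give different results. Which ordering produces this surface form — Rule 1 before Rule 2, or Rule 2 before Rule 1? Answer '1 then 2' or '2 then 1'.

1 then 2

Order 1 then 2:
  1 Vowel Epenthesis: no change — [kazviwik]
  2 Medial Vowel Deletion: [kazviwik] → [kazvwk]
  result: [kazvwk]
Order 2 then 1:
  2 Medial Vowel Deletion: [kazviwik] → [kazvwk]
  1 Vowel Epenthesis: [kazvwk] → [kazvwek]
  result: [kazvwek]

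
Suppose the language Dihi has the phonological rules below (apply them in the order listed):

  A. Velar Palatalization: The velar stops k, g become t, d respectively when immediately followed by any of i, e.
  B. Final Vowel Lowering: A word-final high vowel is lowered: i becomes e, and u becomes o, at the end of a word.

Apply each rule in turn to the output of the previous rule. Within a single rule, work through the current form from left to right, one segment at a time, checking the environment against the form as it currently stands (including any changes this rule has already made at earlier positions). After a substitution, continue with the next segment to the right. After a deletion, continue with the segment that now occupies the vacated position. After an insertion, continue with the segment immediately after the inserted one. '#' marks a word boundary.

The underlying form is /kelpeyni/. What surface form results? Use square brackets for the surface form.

A Velar Palatalization: [kelpeyni] → [telpeyni]
B Final Vowel Lowering: [telpeyni] → [telpeyne]

[telpeyne]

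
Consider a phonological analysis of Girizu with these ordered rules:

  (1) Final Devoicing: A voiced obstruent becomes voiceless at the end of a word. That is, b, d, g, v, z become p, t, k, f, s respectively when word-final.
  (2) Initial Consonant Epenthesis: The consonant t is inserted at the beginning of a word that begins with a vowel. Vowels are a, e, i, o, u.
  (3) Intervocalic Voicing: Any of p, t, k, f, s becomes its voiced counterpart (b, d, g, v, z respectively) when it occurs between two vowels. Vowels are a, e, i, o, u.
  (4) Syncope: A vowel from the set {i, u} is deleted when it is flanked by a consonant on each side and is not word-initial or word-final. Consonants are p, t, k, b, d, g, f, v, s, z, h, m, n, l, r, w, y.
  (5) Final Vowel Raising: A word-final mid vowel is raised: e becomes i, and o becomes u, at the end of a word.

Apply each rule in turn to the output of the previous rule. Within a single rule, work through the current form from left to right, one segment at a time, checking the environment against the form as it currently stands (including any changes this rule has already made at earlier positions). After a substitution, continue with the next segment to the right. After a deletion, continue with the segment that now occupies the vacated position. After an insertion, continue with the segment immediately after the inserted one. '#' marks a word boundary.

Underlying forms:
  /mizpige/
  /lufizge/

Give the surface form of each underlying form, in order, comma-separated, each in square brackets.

/mizpige/:
  (1) Final Devoicing: no change — [mizpige]
  (2) Initial Consonant Epenthesis: no change — [mizpige]
  (3) Intervocalic Voicing: no change — [mizpige]
  (4) Syncope: [mizpige] → [mzpge]
  (5) Final Vowel Raising: [mzpge] → [mzpgi]
/lufizge/:
  (1) Final Devoicing: no change — [lufizge]
  (2) Initial Consonant Epenthesis: no change — [lufizge]
  (3) Intervocalic Voicing: [lufizge] → [luvizge]
  (4) Syncope: [luvizge] → [lvzge]
  (5) Final Vowel Raising: [lvzge] → [lvzgi]

[mzpgi], [lvzgi]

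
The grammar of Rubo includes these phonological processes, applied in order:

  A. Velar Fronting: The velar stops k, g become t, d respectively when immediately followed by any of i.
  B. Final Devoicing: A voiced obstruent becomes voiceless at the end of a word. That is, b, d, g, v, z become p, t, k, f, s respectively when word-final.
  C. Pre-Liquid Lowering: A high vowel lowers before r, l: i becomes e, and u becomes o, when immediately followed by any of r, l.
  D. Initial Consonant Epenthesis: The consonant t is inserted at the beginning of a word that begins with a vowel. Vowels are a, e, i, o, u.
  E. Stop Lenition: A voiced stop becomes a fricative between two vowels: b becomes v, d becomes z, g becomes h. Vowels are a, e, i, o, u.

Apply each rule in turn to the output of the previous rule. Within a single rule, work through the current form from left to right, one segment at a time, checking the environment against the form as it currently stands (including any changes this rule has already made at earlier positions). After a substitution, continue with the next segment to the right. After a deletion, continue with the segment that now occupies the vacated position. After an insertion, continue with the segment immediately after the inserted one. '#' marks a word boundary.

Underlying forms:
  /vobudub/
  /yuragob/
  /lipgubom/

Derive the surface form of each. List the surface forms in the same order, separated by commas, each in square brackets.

/vobudub/:
  A Velar Fronting: no change — [vobudub]
  B Final Devoicing: [vobudub] → [vobudup]
  C Pre-Liquid Lowering: no change — [vobudup]
  D Initial Consonant Epenthesis: no change — [vobudup]
  E Stop Lenition: [vobudup] → [vovuzup]
/yuragob/:
  A Velar Fronting: no change — [yuragob]
  B Final Devoicing: [yuragob] → [yuragop]
  C Pre-Liquid Lowering: [yuragop] → [yoragop]
  D Initial Consonant Epenthesis: no change — [yoragop]
  E Stop Lenition: [yoragop] → [yorahop]
/lipgubom/:
  A Velar Fronting: no change — [lipgubom]
  B Final Devoicing: no change — [lipgubom]
  C Pre-Liquid Lowering: no change — [lipgubom]
  D Initial Consonant Epenthesis: no change — [lipgubom]
  E Stop Lenition: [lipgubom] → [lipguvom]

[vovuzup], [yorahop], [lipguvom]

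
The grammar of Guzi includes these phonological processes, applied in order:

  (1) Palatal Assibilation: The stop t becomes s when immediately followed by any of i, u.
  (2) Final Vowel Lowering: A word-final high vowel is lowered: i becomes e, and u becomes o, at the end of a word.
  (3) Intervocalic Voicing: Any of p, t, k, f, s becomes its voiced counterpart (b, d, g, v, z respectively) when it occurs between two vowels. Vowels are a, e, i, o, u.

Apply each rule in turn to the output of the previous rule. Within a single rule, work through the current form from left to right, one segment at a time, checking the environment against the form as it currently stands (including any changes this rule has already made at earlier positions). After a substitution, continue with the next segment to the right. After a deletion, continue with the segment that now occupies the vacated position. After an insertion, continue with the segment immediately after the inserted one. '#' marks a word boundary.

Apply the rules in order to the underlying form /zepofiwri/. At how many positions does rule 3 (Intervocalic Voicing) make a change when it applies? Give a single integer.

(1) Palatal Assibilation: no change — [zepofiwri]
(2) Final Vowel Lowering: [zepofiwri] → [zepofiwre]
(3) Intervocalic Voicing: [zepofiwre] → [zeboviwre]
Rule 3 changed 2 position(s).

2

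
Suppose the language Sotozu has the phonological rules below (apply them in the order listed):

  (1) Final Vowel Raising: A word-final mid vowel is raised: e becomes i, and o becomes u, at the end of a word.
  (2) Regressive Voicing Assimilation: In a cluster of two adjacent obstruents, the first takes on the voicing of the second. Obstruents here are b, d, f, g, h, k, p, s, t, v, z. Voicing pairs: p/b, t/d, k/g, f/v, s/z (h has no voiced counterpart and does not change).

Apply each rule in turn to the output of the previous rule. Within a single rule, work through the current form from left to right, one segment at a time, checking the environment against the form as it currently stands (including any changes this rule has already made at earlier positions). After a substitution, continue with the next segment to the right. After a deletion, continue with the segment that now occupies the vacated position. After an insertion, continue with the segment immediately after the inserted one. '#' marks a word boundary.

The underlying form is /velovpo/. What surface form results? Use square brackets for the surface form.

(1) Final Vowel Raising: [velovpo] → [velovpu]
(2) Regressive Voicing Assimilation: [velovpu] → [velofpu]

[velofpu]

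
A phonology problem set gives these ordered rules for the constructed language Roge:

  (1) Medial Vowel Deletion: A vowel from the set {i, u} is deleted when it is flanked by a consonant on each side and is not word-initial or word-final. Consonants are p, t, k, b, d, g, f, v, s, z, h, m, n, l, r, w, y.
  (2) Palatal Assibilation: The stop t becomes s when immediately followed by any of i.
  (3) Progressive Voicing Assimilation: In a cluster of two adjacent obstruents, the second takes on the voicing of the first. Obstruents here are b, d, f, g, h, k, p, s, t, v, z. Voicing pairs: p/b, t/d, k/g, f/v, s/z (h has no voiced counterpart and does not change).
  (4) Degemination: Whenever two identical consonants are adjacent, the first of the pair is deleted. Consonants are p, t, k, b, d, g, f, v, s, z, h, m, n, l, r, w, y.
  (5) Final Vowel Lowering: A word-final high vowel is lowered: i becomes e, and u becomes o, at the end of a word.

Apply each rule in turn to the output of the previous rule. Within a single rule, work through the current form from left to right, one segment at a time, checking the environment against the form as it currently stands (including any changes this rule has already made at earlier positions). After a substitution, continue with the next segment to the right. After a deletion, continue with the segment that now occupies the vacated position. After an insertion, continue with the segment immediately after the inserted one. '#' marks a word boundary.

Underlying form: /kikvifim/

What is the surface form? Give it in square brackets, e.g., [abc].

[kfm]

(1) Medial Vowel Deletion: [kikvifim] → [kkvfm]
(2) Palatal Assibilation: no change — [kkvfm]
(3) Progressive Voicing Assimilation: [kkvfm] → [kkffm]
(4) Degemination: [kkffm] → [kfm]
(5) Final Vowel Lowering: no change — [kfm]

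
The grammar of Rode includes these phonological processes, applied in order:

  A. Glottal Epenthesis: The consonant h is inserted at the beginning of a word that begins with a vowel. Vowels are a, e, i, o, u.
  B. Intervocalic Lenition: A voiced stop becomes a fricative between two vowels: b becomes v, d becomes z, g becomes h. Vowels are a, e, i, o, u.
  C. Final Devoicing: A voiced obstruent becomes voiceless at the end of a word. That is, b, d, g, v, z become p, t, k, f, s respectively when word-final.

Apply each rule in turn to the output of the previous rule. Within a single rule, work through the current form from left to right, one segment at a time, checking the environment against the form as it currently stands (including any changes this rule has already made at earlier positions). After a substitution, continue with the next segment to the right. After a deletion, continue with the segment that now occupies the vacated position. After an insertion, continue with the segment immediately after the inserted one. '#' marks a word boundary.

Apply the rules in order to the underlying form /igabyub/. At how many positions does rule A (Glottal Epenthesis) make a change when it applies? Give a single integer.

A Glottal Epenthesis: [igabyub] → [higabyub]
B Intervocalic Lenition: [higabyub] → [hihabyub]
C Final Devoicing: [hihabyub] → [hihabyup]
Rule A changed 1 position(s).

1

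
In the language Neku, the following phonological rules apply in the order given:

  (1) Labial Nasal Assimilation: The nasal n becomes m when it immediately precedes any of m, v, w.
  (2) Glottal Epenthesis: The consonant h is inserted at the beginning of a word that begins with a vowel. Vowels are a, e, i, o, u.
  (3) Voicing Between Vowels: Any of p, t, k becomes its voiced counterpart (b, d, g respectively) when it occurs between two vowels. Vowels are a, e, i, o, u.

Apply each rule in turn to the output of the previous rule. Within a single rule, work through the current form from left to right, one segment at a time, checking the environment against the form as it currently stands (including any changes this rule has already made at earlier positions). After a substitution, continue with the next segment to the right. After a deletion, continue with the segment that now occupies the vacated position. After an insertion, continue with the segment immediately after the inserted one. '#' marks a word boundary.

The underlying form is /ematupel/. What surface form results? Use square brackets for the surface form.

[hemadubel]

(1) Labial Nasal Assimilation: no change — [ematupel]
(2) Glottal Epenthesis: [ematupel] → [hematupel]
(3) Voicing Between Vowels: [hematupel] → [hemadubel]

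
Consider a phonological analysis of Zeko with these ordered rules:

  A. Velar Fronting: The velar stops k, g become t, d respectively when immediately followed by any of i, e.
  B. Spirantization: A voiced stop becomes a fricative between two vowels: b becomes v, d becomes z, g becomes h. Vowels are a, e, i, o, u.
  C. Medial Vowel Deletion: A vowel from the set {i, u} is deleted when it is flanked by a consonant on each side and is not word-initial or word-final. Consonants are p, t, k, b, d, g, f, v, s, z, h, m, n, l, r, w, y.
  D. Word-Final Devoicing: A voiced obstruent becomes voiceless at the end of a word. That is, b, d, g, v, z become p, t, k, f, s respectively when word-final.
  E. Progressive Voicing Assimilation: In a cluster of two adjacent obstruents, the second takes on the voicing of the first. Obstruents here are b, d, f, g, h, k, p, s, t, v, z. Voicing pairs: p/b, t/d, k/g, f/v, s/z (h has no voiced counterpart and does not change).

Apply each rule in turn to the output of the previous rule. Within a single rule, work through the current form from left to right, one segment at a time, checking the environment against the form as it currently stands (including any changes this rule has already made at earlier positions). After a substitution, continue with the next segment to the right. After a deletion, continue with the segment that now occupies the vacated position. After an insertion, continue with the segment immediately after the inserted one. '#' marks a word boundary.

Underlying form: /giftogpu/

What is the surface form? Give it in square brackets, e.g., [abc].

A Velar Fronting: [giftogpu] → [diftogpu]
B Spirantization: no change — [diftogpu]
C Medial Vowel Deletion: [diftogpu] → [dftogpu]
D Word-Final Devoicing: no change — [dftogpu]
E Progressive Voicing Assimilation: [dftogpu] → [dvdogbu]

[dvdogbu]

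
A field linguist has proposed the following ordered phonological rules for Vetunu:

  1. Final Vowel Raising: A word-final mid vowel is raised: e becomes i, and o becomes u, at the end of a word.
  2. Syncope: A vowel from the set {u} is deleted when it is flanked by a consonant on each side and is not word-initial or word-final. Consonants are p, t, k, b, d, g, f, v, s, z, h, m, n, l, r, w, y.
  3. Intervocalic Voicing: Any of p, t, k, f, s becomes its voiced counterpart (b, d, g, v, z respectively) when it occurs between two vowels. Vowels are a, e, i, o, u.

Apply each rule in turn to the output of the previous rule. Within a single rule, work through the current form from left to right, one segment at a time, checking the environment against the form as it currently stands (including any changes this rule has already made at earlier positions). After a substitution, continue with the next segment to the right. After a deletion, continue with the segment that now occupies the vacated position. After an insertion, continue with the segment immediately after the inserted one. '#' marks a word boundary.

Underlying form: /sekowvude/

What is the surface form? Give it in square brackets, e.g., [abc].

1 Final Vowel Raising: [sekowvude] → [sekowvudi]
2 Syncope: [sekowvudi] → [sekowvdi]
3 Intervocalic Voicing: [sekowvdi] → [segowvdi]

[segowvdi]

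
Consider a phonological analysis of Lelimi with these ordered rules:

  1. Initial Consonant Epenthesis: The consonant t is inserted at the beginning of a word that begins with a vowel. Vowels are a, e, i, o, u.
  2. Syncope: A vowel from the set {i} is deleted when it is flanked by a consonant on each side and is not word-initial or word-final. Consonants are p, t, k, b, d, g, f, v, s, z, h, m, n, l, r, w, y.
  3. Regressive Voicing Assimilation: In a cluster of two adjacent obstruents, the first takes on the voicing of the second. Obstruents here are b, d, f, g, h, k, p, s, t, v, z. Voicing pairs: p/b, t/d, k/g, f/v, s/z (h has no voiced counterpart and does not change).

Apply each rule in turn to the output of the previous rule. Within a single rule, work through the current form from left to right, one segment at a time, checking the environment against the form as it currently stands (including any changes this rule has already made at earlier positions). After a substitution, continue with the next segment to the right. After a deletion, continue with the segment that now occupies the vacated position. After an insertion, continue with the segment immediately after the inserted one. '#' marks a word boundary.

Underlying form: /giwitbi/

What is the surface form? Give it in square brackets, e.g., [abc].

1 Initial Consonant Epenthesis: no change — [giwitbi]
2 Syncope: [giwitbi] → [gwtbi]
3 Regressive Voicing Assimilation: [gwtbi] → [gwdbi]

[gwdbi]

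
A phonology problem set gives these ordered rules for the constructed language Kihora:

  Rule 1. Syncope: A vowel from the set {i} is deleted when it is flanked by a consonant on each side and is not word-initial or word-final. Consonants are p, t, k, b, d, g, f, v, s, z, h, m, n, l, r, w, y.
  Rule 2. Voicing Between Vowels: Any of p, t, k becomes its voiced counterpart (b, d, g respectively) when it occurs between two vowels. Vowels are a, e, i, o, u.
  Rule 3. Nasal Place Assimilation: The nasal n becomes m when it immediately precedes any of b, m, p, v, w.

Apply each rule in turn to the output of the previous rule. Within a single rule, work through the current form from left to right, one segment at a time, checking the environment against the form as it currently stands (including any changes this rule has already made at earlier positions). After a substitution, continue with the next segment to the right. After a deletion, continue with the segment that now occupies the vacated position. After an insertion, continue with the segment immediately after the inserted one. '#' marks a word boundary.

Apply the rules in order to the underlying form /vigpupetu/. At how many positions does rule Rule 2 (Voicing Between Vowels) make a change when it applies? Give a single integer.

Rule 1 Syncope: [vigpupetu] → [vgpupetu]
Rule 2 Voicing Between Vowels: [vgpupetu] → [vgpubedu]
Rule 3 Nasal Place Assimilation: no change — [vgpubedu]
Rule Rule 2 changed 2 position(s).

2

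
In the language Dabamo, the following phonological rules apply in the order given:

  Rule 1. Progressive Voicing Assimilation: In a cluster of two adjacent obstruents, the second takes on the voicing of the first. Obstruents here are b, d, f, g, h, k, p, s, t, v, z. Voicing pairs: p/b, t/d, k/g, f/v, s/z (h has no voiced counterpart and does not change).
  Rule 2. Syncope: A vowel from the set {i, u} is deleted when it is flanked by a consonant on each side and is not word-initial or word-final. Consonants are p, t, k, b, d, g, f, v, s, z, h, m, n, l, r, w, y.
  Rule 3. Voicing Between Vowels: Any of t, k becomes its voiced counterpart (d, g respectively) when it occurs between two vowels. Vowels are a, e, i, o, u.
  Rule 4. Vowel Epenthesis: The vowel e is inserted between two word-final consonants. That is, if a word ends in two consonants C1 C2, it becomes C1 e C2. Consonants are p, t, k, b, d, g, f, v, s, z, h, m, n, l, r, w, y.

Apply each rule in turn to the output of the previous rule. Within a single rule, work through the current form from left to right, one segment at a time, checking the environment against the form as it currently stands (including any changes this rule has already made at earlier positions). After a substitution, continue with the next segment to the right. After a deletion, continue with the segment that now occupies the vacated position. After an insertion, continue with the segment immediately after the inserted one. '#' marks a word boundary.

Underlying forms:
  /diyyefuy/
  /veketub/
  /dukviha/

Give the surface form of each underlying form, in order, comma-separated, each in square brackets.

[dyyefey], [vegeteb], [dkfha]

/diyyefuy/:
  Rule 1 Progressive Voicing Assimilation: no change — [diyyefuy]
  Rule 2 Syncope: [diyyefuy] → [dyyefy]
  Rule 3 Voicing Between Vowels: no change — [dyyefy]
  Rule 4 Vowel Epenthesis: [dyyefy] → [dyyefey]
/veketub/:
  Rule 1 Progressive Voicing Assimilation: no change — [veketub]
  Rule 2 Syncope: [veketub] → [veketb]
  Rule 3 Voicing Between Vowels: [veketb] → [vegetb]
  Rule 4 Vowel Epenthesis: [vegetb] → [vegeteb]
/dukviha/:
  Rule 1 Progressive Voicing Assimilation: [dukviha] → [dukfiha]
  Rule 2 Syncope: [dukfiha] → [dkfha]
  Rule 3 Voicing Between Vowels: no change — [dkfha]
  Rule 4 Vowel Epenthesis: no change — [dkfha]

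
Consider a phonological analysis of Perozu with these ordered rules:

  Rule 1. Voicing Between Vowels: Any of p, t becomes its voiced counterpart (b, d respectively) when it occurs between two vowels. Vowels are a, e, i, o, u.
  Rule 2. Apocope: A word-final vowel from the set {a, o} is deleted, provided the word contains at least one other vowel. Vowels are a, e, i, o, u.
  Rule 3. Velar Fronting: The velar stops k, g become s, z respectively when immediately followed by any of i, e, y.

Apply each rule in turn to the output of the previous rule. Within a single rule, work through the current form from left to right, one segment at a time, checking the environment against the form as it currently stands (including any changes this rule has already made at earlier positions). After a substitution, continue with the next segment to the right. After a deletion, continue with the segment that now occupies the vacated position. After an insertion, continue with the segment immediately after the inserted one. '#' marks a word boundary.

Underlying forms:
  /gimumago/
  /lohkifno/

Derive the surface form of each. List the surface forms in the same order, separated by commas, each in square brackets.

[zimumag], [lohsifn]

/gimumago/:
  Rule 1 Voicing Between Vowels: no change — [gimumago]
  Rule 2 Apocope: [gimumago] → [gimumag]
  Rule 3 Velar Fronting: [gimumag] → [zimumag]
/lohkifno/:
  Rule 1 Voicing Between Vowels: no change — [lohkifno]
  Rule 2 Apocope: [lohkifno] → [lohkifn]
  Rule 3 Velar Fronting: [lohkifn] → [lohsifn]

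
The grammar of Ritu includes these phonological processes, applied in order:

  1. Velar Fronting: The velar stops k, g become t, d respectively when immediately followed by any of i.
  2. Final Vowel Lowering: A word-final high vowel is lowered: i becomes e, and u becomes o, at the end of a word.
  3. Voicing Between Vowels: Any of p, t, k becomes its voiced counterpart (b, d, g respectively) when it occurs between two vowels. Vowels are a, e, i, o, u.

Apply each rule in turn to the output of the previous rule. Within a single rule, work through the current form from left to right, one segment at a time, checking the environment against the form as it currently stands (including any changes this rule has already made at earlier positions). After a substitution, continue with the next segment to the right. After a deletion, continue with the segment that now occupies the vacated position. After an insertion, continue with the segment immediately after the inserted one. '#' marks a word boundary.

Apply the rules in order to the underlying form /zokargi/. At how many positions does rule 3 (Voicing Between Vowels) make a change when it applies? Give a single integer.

1

1 Velar Fronting: [zokargi] → [zokardi]
2 Final Vowel Lowering: [zokardi] → [zokarde]
3 Voicing Between Vowels: [zokarde] → [zogarde]
Rule 3 changed 1 position(s).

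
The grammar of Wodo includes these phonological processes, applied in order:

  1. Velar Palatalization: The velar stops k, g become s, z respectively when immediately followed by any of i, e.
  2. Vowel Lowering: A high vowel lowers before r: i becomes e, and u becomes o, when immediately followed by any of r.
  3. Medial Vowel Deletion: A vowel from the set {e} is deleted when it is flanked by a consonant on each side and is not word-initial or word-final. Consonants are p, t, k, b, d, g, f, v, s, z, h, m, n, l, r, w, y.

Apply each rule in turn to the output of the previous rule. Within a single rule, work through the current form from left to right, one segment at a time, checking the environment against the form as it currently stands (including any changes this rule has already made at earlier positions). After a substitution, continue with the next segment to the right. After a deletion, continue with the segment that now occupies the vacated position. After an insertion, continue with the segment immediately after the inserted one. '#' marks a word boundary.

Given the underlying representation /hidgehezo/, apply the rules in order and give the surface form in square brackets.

[hidzhzo]

1 Velar Palatalization: [hidgehezo] → [hidzehezo]
2 Vowel Lowering: no change — [hidzehezo]
3 Medial Vowel Deletion: [hidzehezo] → [hidzhzo]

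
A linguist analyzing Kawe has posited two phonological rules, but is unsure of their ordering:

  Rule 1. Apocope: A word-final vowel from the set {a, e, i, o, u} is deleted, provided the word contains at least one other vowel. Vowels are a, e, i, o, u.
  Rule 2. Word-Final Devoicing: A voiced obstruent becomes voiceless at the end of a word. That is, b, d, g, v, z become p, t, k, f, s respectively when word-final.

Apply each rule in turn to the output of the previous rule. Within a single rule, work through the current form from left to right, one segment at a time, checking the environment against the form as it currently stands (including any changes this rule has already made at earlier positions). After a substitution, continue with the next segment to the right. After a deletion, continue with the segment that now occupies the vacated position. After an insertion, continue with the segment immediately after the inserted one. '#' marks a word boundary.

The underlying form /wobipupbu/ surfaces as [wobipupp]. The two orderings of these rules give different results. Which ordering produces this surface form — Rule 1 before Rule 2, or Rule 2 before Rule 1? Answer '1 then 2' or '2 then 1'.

1 then 2

Order 1 then 2:
  1 Apocope: [wobipupbu] → [wobipupb]
  2 Word-Final Devoicing: [wobipupb] → [wobipupp]
  result: [wobipupp]
Order 2 then 1:
  2 Word-Final Devoicing: no change — [wobipupbu]
  1 Apocope: [wobipupbu] → [wobipupb]
  result: [wobipupb]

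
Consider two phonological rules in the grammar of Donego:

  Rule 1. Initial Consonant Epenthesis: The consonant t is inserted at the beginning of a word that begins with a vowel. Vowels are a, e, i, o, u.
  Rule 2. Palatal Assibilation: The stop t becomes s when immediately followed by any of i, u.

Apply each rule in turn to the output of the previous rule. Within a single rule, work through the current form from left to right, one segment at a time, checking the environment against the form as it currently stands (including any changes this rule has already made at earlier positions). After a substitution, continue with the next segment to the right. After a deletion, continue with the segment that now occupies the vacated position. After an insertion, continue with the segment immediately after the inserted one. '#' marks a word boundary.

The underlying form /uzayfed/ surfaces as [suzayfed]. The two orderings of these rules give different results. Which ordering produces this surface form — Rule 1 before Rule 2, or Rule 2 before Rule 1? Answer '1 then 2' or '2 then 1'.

1 then 2

Order 1 then 2:
  1 Initial Consonant Epenthesis: [uzayfed] → [tuzayfed]
  2 Palatal Assibilation: [tuzayfed] → [suzayfed]
  result: [suzayfed]
Order 2 then 1:
  2 Palatal Assibilation: no change — [uzayfed]
  1 Initial Consonant Epenthesis: [uzayfed] → [tuzayfed]
  result: [tuzayfed]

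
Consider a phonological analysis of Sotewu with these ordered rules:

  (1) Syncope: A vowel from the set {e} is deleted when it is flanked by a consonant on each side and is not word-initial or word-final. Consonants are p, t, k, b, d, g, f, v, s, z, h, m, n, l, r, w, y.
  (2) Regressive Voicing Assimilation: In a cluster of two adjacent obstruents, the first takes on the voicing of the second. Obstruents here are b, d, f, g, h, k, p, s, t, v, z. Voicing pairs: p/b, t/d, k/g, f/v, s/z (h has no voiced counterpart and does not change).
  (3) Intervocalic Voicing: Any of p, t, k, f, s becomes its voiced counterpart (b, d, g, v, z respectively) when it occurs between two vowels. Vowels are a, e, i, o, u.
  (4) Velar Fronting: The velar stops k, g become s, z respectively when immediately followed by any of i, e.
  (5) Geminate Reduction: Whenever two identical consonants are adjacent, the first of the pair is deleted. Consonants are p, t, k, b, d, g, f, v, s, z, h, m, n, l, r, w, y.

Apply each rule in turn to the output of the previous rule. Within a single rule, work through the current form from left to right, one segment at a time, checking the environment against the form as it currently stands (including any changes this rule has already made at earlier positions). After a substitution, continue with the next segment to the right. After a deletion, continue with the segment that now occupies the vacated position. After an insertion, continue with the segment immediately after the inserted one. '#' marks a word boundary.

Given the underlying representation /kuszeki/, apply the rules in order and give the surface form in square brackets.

(1) Syncope: [kuszeki] → [kuszki]
(2) Regressive Voicing Assimilation: [kuszki] → [kuzski]
(3) Intervocalic Voicing: no change — [kuzski]
(4) Velar Fronting: [kuzski] → [kuzssi]
(5) Geminate Reduction: [kuzssi] → [kuzsi]

[kuzsi]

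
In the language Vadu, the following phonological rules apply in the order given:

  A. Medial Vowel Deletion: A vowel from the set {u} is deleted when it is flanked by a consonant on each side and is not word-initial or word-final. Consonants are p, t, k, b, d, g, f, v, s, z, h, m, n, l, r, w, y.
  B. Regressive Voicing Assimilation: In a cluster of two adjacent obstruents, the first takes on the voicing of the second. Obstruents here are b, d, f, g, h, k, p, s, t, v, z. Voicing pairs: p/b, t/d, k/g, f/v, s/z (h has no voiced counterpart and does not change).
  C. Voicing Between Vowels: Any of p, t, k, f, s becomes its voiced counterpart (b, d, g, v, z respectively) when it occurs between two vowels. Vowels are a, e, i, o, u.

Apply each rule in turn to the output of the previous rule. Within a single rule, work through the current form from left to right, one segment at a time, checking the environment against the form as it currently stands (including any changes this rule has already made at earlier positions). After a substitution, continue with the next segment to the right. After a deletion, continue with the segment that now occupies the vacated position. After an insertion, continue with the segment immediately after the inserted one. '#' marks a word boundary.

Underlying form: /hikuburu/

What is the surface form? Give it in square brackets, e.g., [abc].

[higbru]

A Medial Vowel Deletion: [hikuburu] → [hikbru]
B Regressive Voicing Assimilation: [hikbru] → [higbru]
C Voicing Between Vowels: no change — [higbru]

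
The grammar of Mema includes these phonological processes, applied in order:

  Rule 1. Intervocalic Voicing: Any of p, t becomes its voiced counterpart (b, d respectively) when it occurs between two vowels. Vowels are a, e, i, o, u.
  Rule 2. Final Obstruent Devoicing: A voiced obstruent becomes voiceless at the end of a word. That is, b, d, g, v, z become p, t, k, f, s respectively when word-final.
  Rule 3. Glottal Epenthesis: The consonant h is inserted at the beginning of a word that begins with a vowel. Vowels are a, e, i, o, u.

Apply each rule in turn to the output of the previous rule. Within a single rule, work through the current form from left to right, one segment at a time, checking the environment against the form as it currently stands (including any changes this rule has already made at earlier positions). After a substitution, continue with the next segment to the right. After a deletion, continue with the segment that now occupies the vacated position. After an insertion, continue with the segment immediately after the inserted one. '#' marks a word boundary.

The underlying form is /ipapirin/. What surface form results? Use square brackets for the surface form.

Rule 1 Intervocalic Voicing: [ipapirin] → [ibabirin]
Rule 2 Final Obstruent Devoicing: no change — [ibabirin]
Rule 3 Glottal Epenthesis: [ibabirin] → [hibabirin]

[hibabirin]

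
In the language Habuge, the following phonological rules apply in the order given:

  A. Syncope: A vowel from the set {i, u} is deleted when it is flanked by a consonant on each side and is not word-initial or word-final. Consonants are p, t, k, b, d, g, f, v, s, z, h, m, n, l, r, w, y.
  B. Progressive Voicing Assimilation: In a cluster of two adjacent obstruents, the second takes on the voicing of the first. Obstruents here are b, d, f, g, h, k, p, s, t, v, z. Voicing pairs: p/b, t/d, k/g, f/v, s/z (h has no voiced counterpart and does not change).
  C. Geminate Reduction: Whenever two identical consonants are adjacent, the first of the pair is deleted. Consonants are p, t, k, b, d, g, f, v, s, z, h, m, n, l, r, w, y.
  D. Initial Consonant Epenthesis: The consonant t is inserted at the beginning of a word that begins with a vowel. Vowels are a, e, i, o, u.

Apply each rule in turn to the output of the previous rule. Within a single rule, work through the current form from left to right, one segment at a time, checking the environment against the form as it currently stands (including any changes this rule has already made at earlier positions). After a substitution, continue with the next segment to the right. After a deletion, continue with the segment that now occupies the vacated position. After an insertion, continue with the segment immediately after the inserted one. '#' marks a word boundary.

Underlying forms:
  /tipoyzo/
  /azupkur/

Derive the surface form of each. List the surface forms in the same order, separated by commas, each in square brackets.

/tipoyzo/:
  A Syncope: [tipoyzo] → [tpoyzo]
  B Progressive Voicing Assimilation: no change — [tpoyzo]
  C Geminate Reduction: no change — [tpoyzo]
  D Initial Consonant Epenthesis: no change — [tpoyzo]
/azupkur/:
  A Syncope: [azupkur] → [azpkr]
  B Progressive Voicing Assimilation: [azpkr] → [azbgr]
  C Geminate Reduction: no change — [azbgr]
  D Initial Consonant Epenthesis: [azbgr] → [tazbgr]

[tpoyzo], [tazbgr]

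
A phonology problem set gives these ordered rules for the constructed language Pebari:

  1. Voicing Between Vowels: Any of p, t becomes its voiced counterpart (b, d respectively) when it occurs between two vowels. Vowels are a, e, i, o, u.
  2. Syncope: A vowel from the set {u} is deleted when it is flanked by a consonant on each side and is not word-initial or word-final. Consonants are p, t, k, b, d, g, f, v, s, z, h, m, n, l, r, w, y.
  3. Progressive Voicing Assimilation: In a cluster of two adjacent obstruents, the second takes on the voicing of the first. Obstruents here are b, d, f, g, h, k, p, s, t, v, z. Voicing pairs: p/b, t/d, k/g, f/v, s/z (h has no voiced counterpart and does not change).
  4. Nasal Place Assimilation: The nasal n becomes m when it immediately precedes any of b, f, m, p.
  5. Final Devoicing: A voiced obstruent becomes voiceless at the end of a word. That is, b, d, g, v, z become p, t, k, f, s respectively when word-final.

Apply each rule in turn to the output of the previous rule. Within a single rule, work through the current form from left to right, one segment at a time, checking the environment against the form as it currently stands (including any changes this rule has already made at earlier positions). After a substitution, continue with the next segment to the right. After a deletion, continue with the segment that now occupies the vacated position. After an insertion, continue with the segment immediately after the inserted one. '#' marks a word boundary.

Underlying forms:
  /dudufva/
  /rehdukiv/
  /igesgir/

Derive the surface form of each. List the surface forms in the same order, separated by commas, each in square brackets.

/dudufva/:
  1 Voicing Between Vowels: no change — [dudufva]
  2 Syncope: [dudufva] → [ddfva]
  3 Progressive Voicing Assimilation: [ddfva] → [ddvva]
  4 Nasal Place Assimilation: no change — [ddvva]
  5 Final Devoicing: no change — [ddvva]
/rehdukiv/:
  1 Voicing Between Vowels: no change — [rehdukiv]
  2 Syncope: [rehdukiv] → [rehdkiv]
  3 Progressive Voicing Assimilation: [rehdkiv] → [rehtkiv]
  4 Nasal Place Assimilation: no change — [rehtkiv]
  5 Final Devoicing: [rehtkiv] → [rehtkif]
/igesgir/:
  1 Voicing Between Vowels: no change — [igesgir]
  2 Syncope: no change — [igesgir]
  3 Progressive Voicing Assimilation: [igesgir] → [igeskir]
  4 Nasal Place Assimilation: no change — [igeskir]
  5 Final Devoicing: no change — [igeskir]

[ddvva], [rehtkif], [igeskir]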